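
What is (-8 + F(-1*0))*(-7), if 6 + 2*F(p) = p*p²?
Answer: 77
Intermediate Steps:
F(p) = -3 + p³/2 (F(p) = -3 + (p*p²)/2 = -3 + p³/2)
(-8 + F(-1*0))*(-7) = (-8 + (-3 + (-1*0)³/2))*(-7) = (-8 + (-3 + (½)*0³))*(-7) = (-8 + (-3 + (½)*0))*(-7) = (-8 + (-3 + 0))*(-7) = (-8 - 3)*(-7) = -11*(-7) = 77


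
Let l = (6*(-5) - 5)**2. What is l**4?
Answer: 2251875390625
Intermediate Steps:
l = 1225 (l = (-30 - 5)**2 = (-35)**2 = 1225)
l**4 = 1225**4 = 2251875390625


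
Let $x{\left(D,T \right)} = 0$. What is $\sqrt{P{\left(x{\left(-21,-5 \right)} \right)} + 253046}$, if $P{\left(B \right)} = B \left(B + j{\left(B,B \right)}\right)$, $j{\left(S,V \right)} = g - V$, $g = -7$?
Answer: $\sqrt{253046} \approx 503.04$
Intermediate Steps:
$j{\left(S,V \right)} = -7 - V$
$P{\left(B \right)} = - 7 B$ ($P{\left(B \right)} = B \left(B - \left(7 + B\right)\right) = B \left(-7\right) = - 7 B$)
$\sqrt{P{\left(x{\left(-21,-5 \right)} \right)} + 253046} = \sqrt{\left(-7\right) 0 + 253046} = \sqrt{0 + 253046} = \sqrt{253046}$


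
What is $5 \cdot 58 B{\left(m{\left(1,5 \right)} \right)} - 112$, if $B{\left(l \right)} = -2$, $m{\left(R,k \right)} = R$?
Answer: $-692$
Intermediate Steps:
$5 \cdot 58 B{\left(m{\left(1,5 \right)} \right)} - 112 = 5 \cdot 58 \left(-2\right) - 112 = 290 \left(-2\right) - 112 = -580 - 112 = -692$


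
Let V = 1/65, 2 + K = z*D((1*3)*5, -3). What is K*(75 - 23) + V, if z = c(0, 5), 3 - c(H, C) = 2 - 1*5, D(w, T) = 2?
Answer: 33801/65 ≈ 520.02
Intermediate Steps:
c(H, C) = 6 (c(H, C) = 3 - (2 - 1*5) = 3 - (2 - 5) = 3 - 1*(-3) = 3 + 3 = 6)
z = 6
K = 10 (K = -2 + 6*2 = -2 + 12 = 10)
V = 1/65 ≈ 0.015385
K*(75 - 23) + V = 10*(75 - 23) + 1/65 = 10*52 + 1/65 = 520 + 1/65 = 33801/65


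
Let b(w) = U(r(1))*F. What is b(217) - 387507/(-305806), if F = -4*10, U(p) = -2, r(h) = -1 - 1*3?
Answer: 24851987/305806 ≈ 81.267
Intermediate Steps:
r(h) = -4 (r(h) = -1 - 3 = -4)
F = -40
b(w) = 80 (b(w) = -2*(-40) = 80)
b(217) - 387507/(-305806) = 80 - 387507/(-305806) = 80 - 387507*(-1)/305806 = 80 - 1*(-387507/305806) = 80 + 387507/305806 = 24851987/305806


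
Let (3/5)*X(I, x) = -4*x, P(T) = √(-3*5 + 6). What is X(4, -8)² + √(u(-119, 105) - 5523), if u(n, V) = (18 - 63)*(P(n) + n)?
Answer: 25600/9 + √(-168 - 135*I) ≈ 2849.3 - 13.848*I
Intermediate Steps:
P(T) = 3*I (P(T) = √(-15 + 6) = √(-9) = 3*I)
X(I, x) = -20*x/3 (X(I, x) = 5*(-4*x)/3 = -20*x/3)
u(n, V) = -135*I - 45*n (u(n, V) = (18 - 63)*(3*I + n) = -45*(n + 3*I) = -135*I - 45*n)
X(4, -8)² + √(u(-119, 105) - 5523) = (-20/3*(-8))² + √((-135*I - 45*(-119)) - 5523) = (160/3)² + √((-135*I + 5355) - 5523) = 25600/9 + √((5355 - 135*I) - 5523) = 25600/9 + √(-168 - 135*I)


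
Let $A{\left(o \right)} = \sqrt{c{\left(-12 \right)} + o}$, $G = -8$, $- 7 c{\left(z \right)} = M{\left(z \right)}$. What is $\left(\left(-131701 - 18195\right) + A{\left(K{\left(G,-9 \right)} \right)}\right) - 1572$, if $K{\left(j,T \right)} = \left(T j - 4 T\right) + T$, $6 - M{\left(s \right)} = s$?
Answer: $-151468 + \frac{15 \sqrt{21}}{7} \approx -1.5146 \cdot 10^{5}$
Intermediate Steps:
$M{\left(s \right)} = 6 - s$
$c{\left(z \right)} = - \frac{6}{7} + \frac{z}{7}$ ($c{\left(z \right)} = - \frac{6 - z}{7} = - \frac{6}{7} + \frac{z}{7}$)
$K{\left(j,T \right)} = - 3 T + T j$ ($K{\left(j,T \right)} = \left(- 4 T + T j\right) + T = - 3 T + T j$)
$A{\left(o \right)} = \sqrt{- \frac{18}{7} + o}$ ($A{\left(o \right)} = \sqrt{\left(- \frac{6}{7} + \frac{1}{7} \left(-12\right)\right) + o} = \sqrt{\left(- \frac{6}{7} - \frac{12}{7}\right) + o} = \sqrt{- \frac{18}{7} + o}$)
$\left(\left(-131701 - 18195\right) + A{\left(K{\left(G,-9 \right)} \right)}\right) - 1572 = \left(\left(-131701 - 18195\right) + \frac{\sqrt{-126 + 49 \left(- 9 \left(-3 - 8\right)\right)}}{7}\right) - 1572 = \left(-149896 + \frac{\sqrt{-126 + 49 \left(\left(-9\right) \left(-11\right)\right)}}{7}\right) - 1572 = \left(-149896 + \frac{\sqrt{-126 + 49 \cdot 99}}{7}\right) - 1572 = \left(-149896 + \frac{\sqrt{-126 + 4851}}{7}\right) - 1572 = \left(-149896 + \frac{\sqrt{4725}}{7}\right) - 1572 = \left(-149896 + \frac{15 \sqrt{21}}{7}\right) - 1572 = -151468 + \frac{15 \sqrt{21}}{7}$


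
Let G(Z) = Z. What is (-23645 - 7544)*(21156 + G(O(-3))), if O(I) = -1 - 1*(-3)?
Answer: -659896862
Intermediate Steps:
O(I) = 2 (O(I) = -1 + 3 = 2)
(-23645 - 7544)*(21156 + G(O(-3))) = (-23645 - 7544)*(21156 + 2) = -31189*21158 = -659896862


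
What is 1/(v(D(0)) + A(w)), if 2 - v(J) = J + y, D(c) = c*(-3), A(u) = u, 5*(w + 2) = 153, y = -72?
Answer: 5/513 ≈ 0.0097466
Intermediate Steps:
w = 143/5 (w = -2 + (⅕)*153 = -2 + 153/5 = 143/5 ≈ 28.600)
D(c) = -3*c
v(J) = 74 - J (v(J) = 2 - (J - 72) = 2 - (-72 + J) = 2 + (72 - J) = 74 - J)
1/(v(D(0)) + A(w)) = 1/((74 - (-3)*0) + 143/5) = 1/((74 - 1*0) + 143/5) = 1/((74 + 0) + 143/5) = 1/(74 + 143/5) = 1/(513/5) = 5/513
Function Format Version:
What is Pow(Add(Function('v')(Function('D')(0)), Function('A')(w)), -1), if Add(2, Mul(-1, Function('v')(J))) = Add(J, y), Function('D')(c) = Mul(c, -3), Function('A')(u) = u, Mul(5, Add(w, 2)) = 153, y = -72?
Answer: Rational(5, 513) ≈ 0.0097466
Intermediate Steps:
w = Rational(143, 5) (w = Add(-2, Mul(Rational(1, 5), 153)) = Add(-2, Rational(153, 5)) = Rational(143, 5) ≈ 28.600)
Function('D')(c) = Mul(-3, c)
Function('v')(J) = Add(74, Mul(-1, J)) (Function('v')(J) = Add(2, Mul(-1, Add(J, -72))) = Add(2, Mul(-1, Add(-72, J))) = Add(2, Add(72, Mul(-1, J))) = Add(74, Mul(-1, J)))
Pow(Add(Function('v')(Function('D')(0)), Function('A')(w)), -1) = Pow(Add(Add(74, Mul(-1, Mul(-3, 0))), Rational(143, 5)), -1) = Pow(Add(Add(74, Mul(-1, 0)), Rational(143, 5)), -1) = Pow(Add(Add(74, 0), Rational(143, 5)), -1) = Pow(Add(74, Rational(143, 5)), -1) = Pow(Rational(513, 5), -1) = Rational(5, 513)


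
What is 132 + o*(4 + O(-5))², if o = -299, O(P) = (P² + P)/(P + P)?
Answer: -1064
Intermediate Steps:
O(P) = (P + P²)/(2*P) (O(P) = (P + P²)/((2*P)) = (P + P²)*(1/(2*P)) = (P + P²)/(2*P))
132 + o*(4 + O(-5))² = 132 - 299*(4 + (½ + (½)*(-5)))² = 132 - 299*(4 + (½ - 5/2))² = 132 - 299*(4 - 2)² = 132 - 299*2² = 132 - 299*4 = 132 - 1196 = -1064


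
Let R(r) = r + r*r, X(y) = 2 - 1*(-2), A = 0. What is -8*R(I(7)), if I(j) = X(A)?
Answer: -160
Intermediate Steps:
X(y) = 4 (X(y) = 2 + 2 = 4)
I(j) = 4
R(r) = r + r²
-8*R(I(7)) = -32*(1 + 4) = -32*5 = -8*20 = -160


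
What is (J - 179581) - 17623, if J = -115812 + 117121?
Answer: -195895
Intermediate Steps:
J = 1309
(J - 179581) - 17623 = (1309 - 179581) - 17623 = -178272 - 17623 = -195895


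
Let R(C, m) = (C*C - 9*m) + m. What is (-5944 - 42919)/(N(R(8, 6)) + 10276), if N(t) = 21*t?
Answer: -48863/10612 ≈ -4.6045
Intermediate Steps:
R(C, m) = C² - 8*m (R(C, m) = (C² - 9*m) + m = C² - 8*m)
(-5944 - 42919)/(N(R(8, 6)) + 10276) = (-5944 - 42919)/(21*(8² - 8*6) + 10276) = -48863/(21*(64 - 48) + 10276) = -48863/(21*16 + 10276) = -48863/(336 + 10276) = -48863/10612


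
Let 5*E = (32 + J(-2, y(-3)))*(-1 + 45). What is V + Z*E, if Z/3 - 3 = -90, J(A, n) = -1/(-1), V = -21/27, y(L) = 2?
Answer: -3410783/45 ≈ -75795.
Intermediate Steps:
V = -7/9 (V = -21*1/27 = -7/9 ≈ -0.77778)
J(A, n) = 1 (J(A, n) = -1*(-1) = 1)
Z = -261 (Z = 9 + 3*(-90) = 9 - 270 = -261)
E = 1452/5 (E = ((32 + 1)*(-1 + 45))/5 = (33*44)/5 = (1/5)*1452 = 1452/5 ≈ 290.40)
V + Z*E = -7/9 - 261*1452/5 = -7/9 - 378972/5 = -3410783/45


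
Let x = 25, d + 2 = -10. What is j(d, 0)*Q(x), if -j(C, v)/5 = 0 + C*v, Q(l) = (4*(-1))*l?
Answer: 0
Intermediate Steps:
d = -12 (d = -2 - 10 = -12)
Q(l) = -4*l
j(C, v) = -5*C*v (j(C, v) = -5*(0 + C*v) = -5*C*v)
j(d, 0)*Q(x) = (-5*(-12)*0)*(-4*25) = 0*(-100) = 0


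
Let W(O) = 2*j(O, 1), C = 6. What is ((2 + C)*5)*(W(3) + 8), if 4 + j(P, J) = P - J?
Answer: 160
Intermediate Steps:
j(P, J) = -4 + P - J (j(P, J) = -4 + (P - J) = -4 + P - J)
W(O) = -10 + 2*O (W(O) = 2*(-4 + O - 1*1) = 2*(-4 + O - 1) = 2*(-5 + O) = -10 + 2*O)
((2 + C)*5)*(W(3) + 8) = ((2 + 6)*5)*((-10 + 2*3) + 8) = (8*5)*((-10 + 6) + 8) = 40*(-4 + 8) = 40*4 = 160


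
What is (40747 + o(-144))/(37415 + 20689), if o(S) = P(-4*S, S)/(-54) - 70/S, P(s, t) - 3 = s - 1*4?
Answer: 8799157/12550464 ≈ 0.70110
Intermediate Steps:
P(s, t) = -1 + s (P(s, t) = 3 + (s - 1*4) = 3 + (s - 4) = 3 + (-4 + s) = -1 + s)
o(S) = 1/54 - 70/S + 2*S/27 (o(S) = (-1 - 4*S)/(-54) - 70/S = (-1 - 4*S)*(-1/54) - 70/S = (1/54 + 2*S/27) - 70/S = 1/54 - 70/S + 2*S/27)
(40747 + o(-144))/(37415 + 20689) = (40747 + (1/54)*(-3780 - 144*(1 + 4*(-144)))/(-144))/(37415 + 20689) = (40747 + (1/54)*(-1/144)*(-3780 - 144*(1 - 576)))/58104 = (40747 + (1/54)*(-1/144)*(-3780 - 144*(-575)))*(1/58104) = (40747 + (1/54)*(-1/144)*(-3780 + 82800))*(1/58104) = (40747 + (1/54)*(-1/144)*79020)*(1/58104) = (40747 - 2195/216)*(1/58104) = (8799157/216)*(1/58104) = 8799157/12550464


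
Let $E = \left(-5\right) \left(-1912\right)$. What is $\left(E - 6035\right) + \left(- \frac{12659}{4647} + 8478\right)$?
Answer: $\frac{55765282}{4647} \approx 12000.0$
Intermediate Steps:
$E = 9560$
$\left(E - 6035\right) + \left(- \frac{12659}{4647} + 8478\right) = \left(9560 - 6035\right) + \left(- \frac{12659}{4647} + 8478\right) = 3525 + \left(\left(-12659\right) \frac{1}{4647} + 8478\right) = 3525 + \left(- \frac{12659}{4647} + 8478\right) = 3525 + \frac{39384607}{4647} = \frac{55765282}{4647}$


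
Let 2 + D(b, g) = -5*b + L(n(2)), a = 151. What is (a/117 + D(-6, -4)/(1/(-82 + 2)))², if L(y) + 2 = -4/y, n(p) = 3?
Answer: 53235871441/13689 ≈ 3.8890e+6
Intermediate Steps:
L(y) = -2 - 4/y
D(b, g) = -16/3 - 5*b (D(b, g) = -2 + (-5*b + (-2 - 4/3)) = -2 + (-5*b - 10/3) = -2 + (-10/3 - 5*b) = -16/3 - 5*b)
(a/117 + D(-6, -4)/(1/(-82 + 2)))² = (151/117 + (-16/3 - 5*(-6))/(1/(-82 + 2)))² = (151*(1/117) + (-16/3 + 30)/(1/(-80)))² = (151/117 + 74/(3*(-1/80)))² = (151/117 + (74/3)*(-80))² = (151/117 - 5920/3)² = (-230729/117)² = 53235871441/13689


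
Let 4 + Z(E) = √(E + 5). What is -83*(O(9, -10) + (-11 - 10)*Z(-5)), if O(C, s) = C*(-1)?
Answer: -6225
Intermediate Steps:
O(C, s) = -C
Z(E) = -4 + √(5 + E) (Z(E) = -4 + √(E + 5) = -4 + √(5 + E))
-83*(O(9, -10) + (-11 - 10)*Z(-5)) = -83*(-1*9 + (-11 - 10)*(-4 + √(5 - 5))) = -83*(-9 - 21*(-4 + √0)) = -83*(-9 - 21*(-4 + 0)) = -83*(-9 - 21*(-4)) = -83*(-9 + 84) = -83*75 = -6225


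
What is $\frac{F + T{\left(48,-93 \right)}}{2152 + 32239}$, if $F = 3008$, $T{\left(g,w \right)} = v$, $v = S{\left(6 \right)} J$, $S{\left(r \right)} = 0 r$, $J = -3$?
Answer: $\frac{3008}{34391} \approx 0.087465$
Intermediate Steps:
$S{\left(r \right)} = 0$
$v = 0$ ($v = 0 \left(-3\right) = 0$)
$T{\left(g,w \right)} = 0$
$\frac{F + T{\left(48,-93 \right)}}{2152 + 32239} = \frac{3008 + 0}{2152 + 32239} = \frac{3008}{34391}$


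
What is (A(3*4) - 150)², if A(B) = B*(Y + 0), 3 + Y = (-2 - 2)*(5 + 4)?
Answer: 381924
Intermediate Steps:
Y = -39 (Y = -3 + (-2 - 2)*(5 + 4) = -3 - 4*9 = -3 - 36 = -39)
A(B) = -39*B (A(B) = B*(-39 + 0) = B*(-39) = -39*B)
(A(3*4) - 150)² = (-117*4 - 150)² = (-39*12 - 150)² = (-468 - 150)² = (-618)² = 381924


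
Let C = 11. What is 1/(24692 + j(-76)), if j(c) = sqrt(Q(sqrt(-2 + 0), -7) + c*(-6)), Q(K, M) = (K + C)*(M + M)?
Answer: 1/(24692 + sqrt(2)*sqrt(151 - 7*I*sqrt(2))) ≈ 4.047e-5 + 9.3e-10*I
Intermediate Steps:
Q(K, M) = 2*M*(11 + K) (Q(K, M) = (K + 11)*(M + M) = (11 + K)*(2*M) = 2*M*(11 + K))
j(c) = sqrt(-154 - 6*c - 14*I*sqrt(2)) (j(c) = sqrt(2*(-7)*(11 + sqrt(-2 + 0)) + c*(-6)) = sqrt(2*(-7)*(11 + sqrt(-2)) - 6*c) = sqrt(2*(-7)*(11 + I*sqrt(2)) - 6*c) = sqrt((-154 - 14*I*sqrt(2)) - 6*c) = sqrt(-154 - 6*c - 14*I*sqrt(2)))
1/(24692 + j(-76)) = 1/(24692 + sqrt(-154 - 6*(-76) - 14*I*sqrt(2))) = 1/(24692 + sqrt(-154 + 456 - 14*I*sqrt(2))) = 1/(24692 + sqrt(302 - 14*I*sqrt(2)))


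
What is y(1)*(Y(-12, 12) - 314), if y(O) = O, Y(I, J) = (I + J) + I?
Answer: -326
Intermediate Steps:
Y(I, J) = J + 2*I
y(1)*(Y(-12, 12) - 314) = 1*((12 + 2*(-12)) - 314) = 1*((12 - 24) - 314) = 1*(-12 - 314) = 1*(-326) = -326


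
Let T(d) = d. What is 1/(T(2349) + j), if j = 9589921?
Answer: 1/9592270 ≈ 1.0425e-7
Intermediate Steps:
1/(T(2349) + j) = 1/(2349 + 9589921) = 1/9592270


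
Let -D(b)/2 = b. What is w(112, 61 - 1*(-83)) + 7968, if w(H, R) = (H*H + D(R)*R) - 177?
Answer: -21137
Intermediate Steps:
D(b) = -2*b
w(H, R) = -177 + H² - 2*R² (w(H, R) = (H*H + (-2*R)*R) - 177 = (H² - 2*R²) - 177 = -177 + H² - 2*R²)
w(112, 61 - 1*(-83)) + 7968 = (-177 + 112² - 2*(61 - 1*(-83))²) + 7968 = (-177 + 12544 - 2*(61 + 83)²) + 7968 = (-177 + 12544 - 2*144²) + 7968 = (-177 + 12544 - 2*20736) + 7968 = (-177 + 12544 - 41472) + 7968 = -29105 + 7968 = -21137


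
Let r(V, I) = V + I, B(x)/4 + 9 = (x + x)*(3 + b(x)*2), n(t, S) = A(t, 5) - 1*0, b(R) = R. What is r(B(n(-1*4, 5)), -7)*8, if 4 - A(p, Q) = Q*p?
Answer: 77992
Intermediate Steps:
A(p, Q) = 4 - Q*p
n(t, S) = 4 - 5*t (n(t, S) = (4 - 1*5*t) - 1*0 = (4 - 5*t) + 0 = 4 - 5*t)
B(x) = -36 + 8*x*(3 + 2*x) (B(x) = -36 + 4*((x + x)*(3 + x*2)) = -36 + 4*((2*x)*(3 + 2*x)) = -36 + 4*(2*x*(3 + 2*x)) = -36 + 8*x*(3 + 2*x))
r(V, I) = I + V
r(B(n(-1*4, 5)), -7)*8 = (-7 + (-36 + 16*(4 - (-5)*4)² + 24*(4 - (-5)*4)))*8 = (-7 + (-36 + 16*(4 - 5*(-4))² + 24*(4 - 5*(-4))))*8 = (-7 + (-36 + 16*(4 + 20)² + 24*(4 + 20)))*8 = (-7 + (-36 + 16*24² + 24*24))*8 = (-7 + (-36 + 16*576 + 576))*8 = (-7 + (-36 + 9216 + 576))*8 = (-7 + 9756)*8 = 9749*8 = 77992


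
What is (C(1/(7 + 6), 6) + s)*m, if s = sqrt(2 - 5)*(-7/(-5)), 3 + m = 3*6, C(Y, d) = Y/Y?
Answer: 15 + 21*I*sqrt(3) ≈ 15.0 + 36.373*I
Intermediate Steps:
C(Y, d) = 1
m = 15 (m = -3 + 3*6 = -3 + 18 = 15)
s = 7*I*sqrt(3)/5 (s = sqrt(-3)*(-7*(-1/5)) = (I*sqrt(3))*(7/5) = 7*I*sqrt(3)/5 ≈ 2.4249*I)
(C(1/(7 + 6), 6) + s)*m = (1 + 7*I*sqrt(3)/5)*15 = 15 + 21*I*sqrt(3)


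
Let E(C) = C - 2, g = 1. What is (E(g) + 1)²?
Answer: 0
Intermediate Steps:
E(C) = -2 + C
(E(g) + 1)² = ((-2 + 1) + 1)² = (-1 + 1)² = 0² = 0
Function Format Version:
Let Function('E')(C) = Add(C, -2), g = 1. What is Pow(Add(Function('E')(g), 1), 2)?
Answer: 0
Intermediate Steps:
Function('E')(C) = Add(-2, C)
Pow(Add(Function('E')(g), 1), 2) = Pow(Add(Add(-2, 1), 1), 2) = Pow(Add(-1, 1), 2) = Pow(0, 2) = 0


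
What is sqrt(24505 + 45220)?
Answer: 5*sqrt(2789) ≈ 264.05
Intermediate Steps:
sqrt(24505 + 45220) = sqrt(69725) = 5*sqrt(2789)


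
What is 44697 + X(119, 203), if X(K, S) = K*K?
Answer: 58858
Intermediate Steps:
X(K, S) = K²
44697 + X(119, 203) = 44697 + 119² = 44697 + 14161 = 58858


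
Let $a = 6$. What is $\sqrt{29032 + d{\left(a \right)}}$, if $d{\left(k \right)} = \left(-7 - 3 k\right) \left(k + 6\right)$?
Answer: $2 \sqrt{7183} \approx 169.51$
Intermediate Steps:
$d{\left(k \right)} = \left(-7 - 3 k\right) \left(6 + k\right)$
$\sqrt{29032 + d{\left(a \right)}} = \sqrt{29032 - \left(192 + 108\right)} = \sqrt{29032 - 300} = \sqrt{28732} = 2 \sqrt{7183}$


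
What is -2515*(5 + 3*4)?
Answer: -42755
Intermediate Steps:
-2515*(5 + 3*4) = -2515*(5 + 12) = -2515*17 = -42755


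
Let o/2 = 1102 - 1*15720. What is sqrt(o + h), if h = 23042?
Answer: I*sqrt(6194) ≈ 78.702*I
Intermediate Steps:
o = -29236 (o = 2*(1102 - 1*15720) = 2*(1102 - 15720) = 2*(-14618) = -29236)
sqrt(o + h) = sqrt(-29236 + 23042) = sqrt(-6194) = I*sqrt(6194)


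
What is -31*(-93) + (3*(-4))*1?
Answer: 2871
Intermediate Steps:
-31*(-93) + (3*(-4))*1 = 2883 - 12*1 = 2883 - 12 = 2871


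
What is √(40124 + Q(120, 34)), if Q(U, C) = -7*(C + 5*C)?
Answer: 2*√9674 ≈ 196.71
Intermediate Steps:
Q(U, C) = -42*C
√(40124 + Q(120, 34)) = √(40124 - 42*34) = √(40124 - 1428) = √38696 = 2*√9674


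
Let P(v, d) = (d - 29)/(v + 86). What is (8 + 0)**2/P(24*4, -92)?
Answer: -11648/121 ≈ -96.264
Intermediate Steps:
P(v, d) = (-29 + d)/(86 + v)
(8 + 0)**2/P(24*4, -92) = (8 + 0)**2/(((-29 - 92)/(86 + 24*4))) = 8**2/((-121/(86 + 96))) = 64/((-121/182)) = 64/(((1/182)*(-121))) = 64/(-121/182) = 64*(-182/121) = -11648/121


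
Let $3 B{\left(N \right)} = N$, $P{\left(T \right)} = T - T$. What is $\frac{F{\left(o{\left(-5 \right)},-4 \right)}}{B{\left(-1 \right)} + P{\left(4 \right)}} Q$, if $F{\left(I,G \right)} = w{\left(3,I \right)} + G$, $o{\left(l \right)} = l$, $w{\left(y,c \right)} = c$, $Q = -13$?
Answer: $-351$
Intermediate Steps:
$P{\left(T \right)} = 0$
$B{\left(N \right)} = \frac{N}{3}$
$F{\left(I,G \right)} = G + I$ ($F{\left(I,G \right)} = I + G = G + I$)
$\frac{F{\left(o{\left(-5 \right)},-4 \right)}}{B{\left(-1 \right)} + P{\left(4 \right)}} Q = \frac{-4 - 5}{\frac{1}{3} \left(-1\right) + 0} \left(-13\right) = \frac{1}{- \frac{1}{3} + 0} \left(-9\right) \left(-13\right) = \frac{1}{- \frac{1}{3}} \left(-9\right) \left(-13\right) = \left(-3\right) \left(-9\right) \left(-13\right) = 27 \left(-13\right) = -351$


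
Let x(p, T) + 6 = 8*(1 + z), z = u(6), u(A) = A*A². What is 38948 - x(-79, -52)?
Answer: 37218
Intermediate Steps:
u(A) = A³
z = 216 (z = 6³ = 216)
x(p, T) = 1730 (x(p, T) = -6 + 8*(1 + 216) = -6 + 8*217 = -6 + 1736 = 1730)
38948 - x(-79, -52) = 38948 - 1*1730 = 38948 - 1730 = 37218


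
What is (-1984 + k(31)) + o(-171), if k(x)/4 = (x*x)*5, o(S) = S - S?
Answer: 17236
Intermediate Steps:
o(S) = 0
k(x) = 20*x² (k(x) = 4*((x*x)*5) = 4*(x²*5) = 4*(5*x²) = 20*x²)
(-1984 + k(31)) + o(-171) = (-1984 + 20*31²) + 0 = (-1984 + 20*961) + 0 = (-1984 + 19220) + 0 = 17236 + 0 = 17236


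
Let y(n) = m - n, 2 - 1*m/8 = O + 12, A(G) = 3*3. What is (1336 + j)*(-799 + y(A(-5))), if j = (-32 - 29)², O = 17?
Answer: -5178368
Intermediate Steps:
A(G) = 9
j = 3721 (j = (-61)² = 3721)
m = -216 (m = 16 - 8*(17 + 12) = 16 - 8*29 = 16 - 232 = -216)
y(n) = -216 - n
(1336 + j)*(-799 + y(A(-5))) = (1336 + 3721)*(-799 + (-216 - 1*9)) = 5057*(-799 + (-216 - 9)) = 5057*(-799 - 225) = 5057*(-1024) = -5178368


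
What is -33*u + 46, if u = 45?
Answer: -1439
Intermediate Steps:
-33*u + 46 = -33*45 + 46 = -1485 + 46 = -1439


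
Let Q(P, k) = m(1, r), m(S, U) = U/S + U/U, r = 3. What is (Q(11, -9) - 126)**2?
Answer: 14884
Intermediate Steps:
m(S, U) = 1 + U/S (m(S, U) = U/S + 1 = 1 + U/S)
Q(P, k) = 4 (Q(P, k) = (1 + 3)/1 = 1*4 = 4)
(Q(11, -9) - 126)**2 = (4 - 126)**2 = (-122)**2 = 14884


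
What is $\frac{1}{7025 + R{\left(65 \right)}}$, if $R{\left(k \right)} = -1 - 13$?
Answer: $\frac{1}{7011} \approx 0.00014263$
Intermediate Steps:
$R{\left(k \right)} = -14$ ($R{\left(k \right)} = -1 - 13 = -14$)
$\frac{1}{7025 + R{\left(65 \right)}} = \frac{1}{7025 - 14} = \frac{1}{7011}$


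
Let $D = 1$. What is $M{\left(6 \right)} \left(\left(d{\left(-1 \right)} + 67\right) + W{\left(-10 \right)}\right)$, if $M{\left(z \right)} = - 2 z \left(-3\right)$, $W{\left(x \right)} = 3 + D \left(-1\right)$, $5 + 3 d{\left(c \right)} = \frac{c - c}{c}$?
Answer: $2424$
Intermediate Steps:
$d{\left(c \right)} = - \frac{5}{3}$ ($d{\left(c \right)} = - \frac{5}{3} + \frac{\left(c - c\right) \frac{1}{c}}{3} = - \frac{5}{3} + \frac{0 \frac{1}{c}}{3} = - \frac{5}{3} + \frac{1}{3} \cdot 0 = - \frac{5}{3} + 0 = - \frac{5}{3}$)
$W{\left(x \right)} = 2$ ($W{\left(x \right)} = 3 + 1 \left(-1\right) = 3 - 1 = 2$)
$M{\left(z \right)} = 6 z$
$M{\left(6 \right)} \left(\left(d{\left(-1 \right)} + 67\right) + W{\left(-10 \right)}\right) = 6 \cdot 6 \left(\left(- \frac{5}{3} + 67\right) + 2\right) = 36 \left(\frac{196}{3} + 2\right) = 36 \cdot \frac{202}{3} = 2424$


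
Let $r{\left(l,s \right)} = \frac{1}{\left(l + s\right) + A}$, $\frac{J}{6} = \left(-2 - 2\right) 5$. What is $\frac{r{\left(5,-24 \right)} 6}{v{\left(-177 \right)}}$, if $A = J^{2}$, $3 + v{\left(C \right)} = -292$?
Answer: $- \frac{6}{4242395} \approx -1.4143 \cdot 10^{-6}$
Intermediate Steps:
$J = -120$ ($J = 6 \left(-2 - 2\right) 5 = 6 \left(\left(-4\right) 5\right) = 6 \left(-20\right) = -120$)
$v{\left(C \right)} = -295$ ($v{\left(C \right)} = -3 - 292 = -295$)
$A = 14400$ ($A = \left(-120\right)^{2} = 14400$)
$r{\left(l,s \right)} = \frac{1}{14400 + l + s}$ ($r{\left(l,s \right)} = \frac{1}{\left(l + s\right) + 14400} = \frac{1}{14400 + l + s}$)
$\frac{r{\left(5,-24 \right)} 6}{v{\left(-177 \right)}} = \frac{\frac{1}{14400 + 5 - 24} \cdot 6}{-295} = \frac{1}{14381} \cdot 6 \left(- \frac{1}{295}\right) = \frac{6}{14381} \left(- \frac{1}{295}\right) = - \frac{6}{4242395}$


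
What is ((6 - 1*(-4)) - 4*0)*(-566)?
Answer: -5660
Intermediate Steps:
((6 - 1*(-4)) - 4*0)*(-566) = ((6 + 4) + 0)*(-566) = (10 + 0)*(-566) = 10*(-566) = -5660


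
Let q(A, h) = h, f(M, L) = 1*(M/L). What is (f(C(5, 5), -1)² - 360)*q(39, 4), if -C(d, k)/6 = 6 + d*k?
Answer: 136944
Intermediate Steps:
C(d, k) = -36 - 6*d*k (C(d, k) = -6*(6 + d*k) = -36 - 6*d*k)
f(M, L) = M/L
(f(C(5, 5), -1)² - 360)*q(39, 4) = (((-36 - 6*5*5)/(-1))² - 360)*4 = (((-36 - 150)*(-1))² - 360)*4 = ((-186*(-1))² - 360)*4 = (186² - 360)*4 = (34596 - 360)*4 = 34236*4 = 136944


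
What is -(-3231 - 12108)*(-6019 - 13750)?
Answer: -303236691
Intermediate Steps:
-(-3231 - 12108)*(-6019 - 13750) = -(-15339)*(-19769) = -1*303236691 = -303236691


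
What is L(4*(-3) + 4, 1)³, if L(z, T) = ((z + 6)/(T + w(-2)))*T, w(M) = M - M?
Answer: -8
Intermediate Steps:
w(M) = 0
L(z, T) = 6 + z (L(z, T) = ((z + 6)/(T + 0))*T = ((6 + z)/T)*T = 6 + z)
L(4*(-3) + 4, 1)³ = (6 + (4*(-3) + 4))³ = (6 + (-12 + 4))³ = (6 - 8)³ = (-2)³ = -8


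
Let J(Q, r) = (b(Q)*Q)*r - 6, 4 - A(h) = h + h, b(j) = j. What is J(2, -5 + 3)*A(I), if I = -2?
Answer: -112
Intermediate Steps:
A(h) = 4 - 2*h (A(h) = 4 - (h + h) = 4 - 2*h)
J(Q, r) = -6 + r*Q**2 (J(Q, r) = (Q*Q)*r - 6 = Q**2*r - 6 = r*Q**2 - 6 = -6 + r*Q**2)
J(2, -5 + 3)*A(I) = (-6 + (-5 + 3)*2**2)*(4 - 2*(-2)) = (-6 - 2*4)*(4 + 4) = (-6 - 8)*8 = -14*8 = -112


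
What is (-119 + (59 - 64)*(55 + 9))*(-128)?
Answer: 56192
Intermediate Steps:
(-119 + (59 - 64)*(55 + 9))*(-128) = (-119 - 5*64)*(-128) = (-119 - 320)*(-128) = -439*(-128) = 56192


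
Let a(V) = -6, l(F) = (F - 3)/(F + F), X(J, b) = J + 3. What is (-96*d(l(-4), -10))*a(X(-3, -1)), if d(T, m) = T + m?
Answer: -5256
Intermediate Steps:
X(J, b) = 3 + J
l(F) = (-3 + F)/(2*F) (l(F) = (-3 + F)/((2*F)) = (-3 + F)*(1/(2*F)) = (-3 + F)/(2*F))
(-96*d(l(-4), -10))*a(X(-3, -1)) = -96*((½)*(-3 - 4)/(-4) - 10)*(-6) = -96*((½)*(-¼)*(-7) - 10)*(-6) = -96*(7/8 - 10)*(-6) = -96*(-73/8)*(-6) = 876*(-6) = -5256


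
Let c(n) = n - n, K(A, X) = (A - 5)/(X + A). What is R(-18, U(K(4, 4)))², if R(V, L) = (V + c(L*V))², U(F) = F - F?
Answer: 104976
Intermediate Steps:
K(A, X) = (-5 + A)/(A + X)
c(n) = 0
U(F) = 0
R(V, L) = V² (R(V, L) = (V + 0)² = V²)
R(-18, U(K(4, 4)))² = ((-18)²)² = 324² = 104976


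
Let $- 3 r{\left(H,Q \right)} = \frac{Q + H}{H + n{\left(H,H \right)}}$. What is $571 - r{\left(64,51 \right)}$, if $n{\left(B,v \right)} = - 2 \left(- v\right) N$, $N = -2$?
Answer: $\frac{328781}{576} \approx 570.8$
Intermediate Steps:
$n{\left(B,v \right)} = - 4 v$ ($n{\left(B,v \right)} = - 2 \left(- v\right) \left(-2\right) = 2 v \left(-2\right) = - 4 v$)
$r{\left(H,Q \right)} = \frac{H + Q}{9 H}$ ($r{\left(H,Q \right)} = - \frac{\left(Q + H\right) \frac{1}{H - 4 H}}{3} = - \frac{\left(H + Q\right) \frac{1}{\left(-3\right) H}}{3} = - \frac{\left(H + Q\right) \left(- \frac{1}{3 H}\right)}{3} = - \frac{\left(- \frac{1}{3}\right) \frac{1}{H} \left(H + Q\right)}{3} = \frac{H + Q}{9 H}$)
$571 - r{\left(64,51 \right)} = 571 - \frac{64 + 51}{9 \cdot 64} = 571 - \frac{1}{9} \cdot \frac{1}{64} \cdot 115 = 571 - \frac{115}{576} = \frac{328781}{576}$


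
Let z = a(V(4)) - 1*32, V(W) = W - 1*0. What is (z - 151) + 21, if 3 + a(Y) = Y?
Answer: -161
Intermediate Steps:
V(W) = W (V(W) = W + 0 = W)
a(Y) = -3 + Y
z = -31 (z = (-3 + 4) - 1*32 = 1 - 32 = -31)
(z - 151) + 21 = (-31 - 151) + 21 = -182 + 21 = -161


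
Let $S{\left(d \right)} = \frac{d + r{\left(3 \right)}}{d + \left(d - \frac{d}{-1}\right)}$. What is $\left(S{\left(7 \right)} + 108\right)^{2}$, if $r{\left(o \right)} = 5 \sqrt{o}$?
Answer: $\frac{5175700}{441} + \frac{3250 \sqrt{3}}{63} \approx 11826.0$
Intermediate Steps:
$S{\left(d \right)} = \frac{d + 5 \sqrt{3}}{3 d}$ ($S{\left(d \right)} = \frac{d + 5 \sqrt{3}}{d + \left(d - \frac{d}{-1}\right)} = \frac{d + 5 \sqrt{3}}{d + \left(d - d \left(-1\right)\right)} = \frac{d + 5 \sqrt{3}}{d + \left(d - - d\right)} = \frac{d + 5 \sqrt{3}}{d + \left(d + d\right)} = \frac{d + 5 \sqrt{3}}{d + 2 d} = \frac{d + 5 \sqrt{3}}{3 d}$)
$\left(S{\left(7 \right)} + 108\right)^{2} = \left(\frac{7 + 5 \sqrt{3}}{3 \cdot 7} + 108\right)^{2} = \left(\frac{1}{3} \cdot \frac{1}{7} \left(7 + 5 \sqrt{3}\right) + 108\right)^{2} = \left(\left(\frac{1}{3} + \frac{5 \sqrt{3}}{21}\right) + 108\right)^{2} = \left(\frac{325}{3} + \frac{5 \sqrt{3}}{21}\right)^{2}$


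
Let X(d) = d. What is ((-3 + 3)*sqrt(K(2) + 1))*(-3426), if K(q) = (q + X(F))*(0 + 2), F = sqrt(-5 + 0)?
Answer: 0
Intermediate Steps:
F = I*sqrt(5) (F = sqrt(-5) = I*sqrt(5) ≈ 2.2361*I)
K(q) = 2*q + 2*I*sqrt(5) (K(q) = (q + I*sqrt(5))*(0 + 2) = (q + I*sqrt(5))*2 = 2*q + 2*I*sqrt(5))
((-3 + 3)*sqrt(K(2) + 1))*(-3426) = ((-3 + 3)*sqrt((2*2 + 2*I*sqrt(5)) + 1))*(-3426) = (0*sqrt((4 + 2*I*sqrt(5)) + 1))*(-3426) = (0*sqrt(5 + 2*I*sqrt(5)))*(-3426) = 0*(-3426) = 0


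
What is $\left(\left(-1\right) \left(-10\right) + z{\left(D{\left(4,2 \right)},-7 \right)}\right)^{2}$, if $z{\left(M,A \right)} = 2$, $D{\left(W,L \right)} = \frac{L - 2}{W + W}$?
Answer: $144$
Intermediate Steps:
$D{\left(W,L \right)} = \frac{-2 + L}{2 W}$
$\left(\left(-1\right) \left(-10\right) + z{\left(D{\left(4,2 \right)},-7 \right)}\right)^{2} = \left(\left(-1\right) \left(-10\right) + 2\right)^{2} = \left(10 + 2\right)^{2} = 12^{2} = 144$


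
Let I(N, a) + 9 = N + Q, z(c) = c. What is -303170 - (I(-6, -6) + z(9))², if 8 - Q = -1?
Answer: -303179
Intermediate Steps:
Q = 9 (Q = 8 - 1*(-1) = 8 + 1 = 9)
I(N, a) = N (I(N, a) = -9 + (N + 9) = -9 + (9 + N) = N)
-303170 - (I(-6, -6) + z(9))² = -303170 - (-6 + 9)² = -303170 - 1*3² = -303170 - 1*9 = -303170 - 9 = -303179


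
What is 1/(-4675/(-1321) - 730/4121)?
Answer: 5443841/18301345 ≈ 0.29746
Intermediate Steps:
1/(-4675/(-1321) - 730/4121) = 1/(-4675*(-1/1321) - 730*1/4121) = 1/(4675/1321 - 730/4121) = 1/(18301345/5443841) = 5443841/18301345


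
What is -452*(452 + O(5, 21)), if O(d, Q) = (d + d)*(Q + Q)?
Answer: -394144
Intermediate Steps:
O(d, Q) = 4*Q*d (O(d, Q) = (2*d)*(2*Q) = 4*Q*d)
-452*(452 + O(5, 21)) = -452*(452 + 4*21*5) = -452*(452 + 420) = -452*872 = -1*394144 = -394144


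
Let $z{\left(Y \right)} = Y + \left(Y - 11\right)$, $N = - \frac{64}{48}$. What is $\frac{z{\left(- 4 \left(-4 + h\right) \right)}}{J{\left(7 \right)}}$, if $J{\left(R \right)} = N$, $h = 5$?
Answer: $\frac{57}{4} \approx 14.25$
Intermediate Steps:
$N = - \frac{4}{3}$ ($N = \left(-64\right) \frac{1}{48} = - \frac{4}{3} \approx -1.3333$)
$z{\left(Y \right)} = -11 + 2 Y$ ($z{\left(Y \right)} = Y + \left(-11 + Y\right) = -11 + 2 Y$)
$J{\left(R \right)} = - \frac{4}{3}$
$\frac{z{\left(- 4 \left(-4 + h\right) \right)}}{J{\left(7 \right)}} = \frac{-11 + 2 \left(- 4 \left(-4 + 5\right)\right)}{- \frac{4}{3}} = \left(-11 + 2 \left(\left(-4\right) 1\right)\right) \left(- \frac{3}{4}\right) = \left(-11 + 2 \left(-4\right)\right) \left(- \frac{3}{4}\right) = \left(-11 - 8\right) \left(- \frac{3}{4}\right) = \left(-19\right) \left(- \frac{3}{4}\right) = \frac{57}{4}$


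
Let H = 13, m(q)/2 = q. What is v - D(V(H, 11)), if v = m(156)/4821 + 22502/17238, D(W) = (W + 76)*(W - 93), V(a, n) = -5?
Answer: 96392376947/13850733 ≈ 6959.4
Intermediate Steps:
m(q) = 2*q
D(W) = (-93 + W)*(76 + W) (D(W) = (76 + W)*(-93 + W) = (-93 + W)*(76 + W))
v = 18976733/13850733 (v = (2*156)/4821 + 22502/17238 = 312*(1/4821) + 22502*(1/17238) = 104/1607 + 11251/8619 = 18976733/13850733 ≈ 1.3701)
v - D(V(H, 11)) = 18976733/13850733 - (-7068 + (-5)**2 - 17*(-5)) = 18976733/13850733 - (-7068 + 25 + 85) = 18976733/13850733 - 1*(-6958) = 18976733/13850733 + 6958 = 96392376947/13850733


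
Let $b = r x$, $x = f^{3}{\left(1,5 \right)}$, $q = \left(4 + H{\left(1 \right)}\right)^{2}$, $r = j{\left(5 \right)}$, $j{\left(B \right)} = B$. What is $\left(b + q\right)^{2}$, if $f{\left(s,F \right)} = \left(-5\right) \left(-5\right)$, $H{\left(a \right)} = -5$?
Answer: $6103671876$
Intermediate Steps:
$f{\left(s,F \right)} = 25$
$r = 5$
$q = 1$ ($q = \left(4 - 5\right)^{2} = \left(-1\right)^{2} = 1$)
$x = 15625$ ($x = 25^{3} = 15625$)
$b = 78125$ ($b = 5 \cdot 15625 = 78125$)
$\left(b + q\right)^{2} = \left(78125 + 1\right)^{2} = 78126^{2} = 6103671876$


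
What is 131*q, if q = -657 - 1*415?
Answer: -140432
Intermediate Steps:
q = -1072 (q = -657 - 415 = -1072)
131*q = 131*(-1072) = -140432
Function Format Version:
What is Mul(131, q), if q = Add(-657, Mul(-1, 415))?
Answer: -140432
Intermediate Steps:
q = -1072 (q = Add(-657, -415) = -1072)
Mul(131, q) = Mul(131, -1072) = -140432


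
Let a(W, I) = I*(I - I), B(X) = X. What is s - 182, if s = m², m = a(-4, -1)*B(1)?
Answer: -182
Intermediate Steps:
a(W, I) = 0 (a(W, I) = I*0 = 0)
m = 0 (m = 0*1 = 0)
s = 0 (s = 0² = 0)
s - 182 = 0 - 182 = -182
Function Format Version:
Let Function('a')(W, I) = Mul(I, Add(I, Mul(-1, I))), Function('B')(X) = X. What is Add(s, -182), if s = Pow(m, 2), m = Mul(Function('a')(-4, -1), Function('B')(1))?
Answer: -182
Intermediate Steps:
Function('a')(W, I) = 0 (Function('a')(W, I) = Mul(I, 0) = 0)
m = 0 (m = Mul(0, 1) = 0)
s = 0 (s = Pow(0, 2) = 0)
Add(s, -182) = Add(0, -182) = -182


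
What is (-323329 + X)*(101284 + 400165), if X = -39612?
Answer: -181996401509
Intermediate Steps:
(-323329 + X)*(101284 + 400165) = (-323329 - 39612)*(101284 + 400165) = -362941*501449 = -181996401509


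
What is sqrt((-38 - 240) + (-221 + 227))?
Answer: 4*I*sqrt(17) ≈ 16.492*I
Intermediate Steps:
sqrt((-38 - 240) + (-221 + 227)) = sqrt(-278 + 6) = sqrt(-272) = 4*I*sqrt(17)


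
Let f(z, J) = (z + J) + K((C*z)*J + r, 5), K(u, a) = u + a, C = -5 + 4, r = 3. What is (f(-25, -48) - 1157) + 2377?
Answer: -45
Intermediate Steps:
C = -1
K(u, a) = a + u
f(z, J) = 8 + J + z - J*z (f(z, J) = (z + J) + (5 + ((-z)*J + 3)) = (J + z) + (5 + (-J*z + 3)) = (J + z) + (5 + (3 - J*z)) = (J + z) + (8 - J*z) = 8 + J + z - J*z)
(f(-25, -48) - 1157) + 2377 = ((8 - 48 - 25 - 1*(-48)*(-25)) - 1157) + 2377 = ((8 - 48 - 25 - 1200) - 1157) + 2377 = (-1265 - 1157) + 2377 = -2422 + 2377 = -45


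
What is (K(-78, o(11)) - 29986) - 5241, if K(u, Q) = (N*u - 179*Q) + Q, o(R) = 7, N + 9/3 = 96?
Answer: -43727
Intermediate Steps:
N = 93 (N = -3 + 96 = 93)
K(u, Q) = -178*Q + 93*u (K(u, Q) = (93*u - 179*Q) + Q = (-179*Q + 93*u) + Q = -178*Q + 93*u)
(K(-78, o(11)) - 29986) - 5241 = ((-178*7 + 93*(-78)) - 29986) - 5241 = ((-1246 - 7254) - 29986) - 5241 = (-8500 - 29986) - 5241 = -38486 - 5241 = -43727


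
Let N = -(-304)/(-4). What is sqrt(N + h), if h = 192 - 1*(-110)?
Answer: sqrt(226) ≈ 15.033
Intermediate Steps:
h = 302 (h = 192 + 110 = 302)
N = -76 (N = -(-304)*(-1)/4 = -76*1 = -76)
sqrt(N + h) = sqrt(-76 + 302) = sqrt(226)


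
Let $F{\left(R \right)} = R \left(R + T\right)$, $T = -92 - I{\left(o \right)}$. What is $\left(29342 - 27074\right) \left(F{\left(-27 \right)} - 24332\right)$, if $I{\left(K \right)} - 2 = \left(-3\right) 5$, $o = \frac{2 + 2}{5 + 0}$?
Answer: $-48693960$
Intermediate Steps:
$o = \frac{4}{5} \approx 0.8$
$I{\left(K \right)} = -13$ ($I{\left(K \right)} = 2 - 15 = -13$)
$T = -79$ ($T = -92 - -13 = -92 + 13 = -79$)
$F{\left(R \right)} = R \left(-79 + R\right)$ ($F{\left(R \right)} = R \left(R - 79\right) = R \left(-79 + R\right)$)
$\left(29342 - 27074\right) \left(F{\left(-27 \right)} - 24332\right) = \left(29342 - 27074\right) \left(- 27 \left(-79 - 27\right) - 24332\right) = 2268 \left(\left(-27\right) \left(-106\right) - 24332\right) = 2268 \left(2862 - 24332\right) = 2268 \left(-21470\right) = -48693960$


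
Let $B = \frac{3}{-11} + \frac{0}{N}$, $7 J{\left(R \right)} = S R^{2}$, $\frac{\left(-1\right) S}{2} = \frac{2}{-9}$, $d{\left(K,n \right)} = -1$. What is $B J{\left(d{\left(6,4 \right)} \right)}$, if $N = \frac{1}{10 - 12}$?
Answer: $- \frac{4}{231} \approx -0.017316$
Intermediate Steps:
$N = - \frac{1}{2}$ ($N = \frac{1}{-2} = - \frac{1}{2} \approx -0.5$)
$S = \frac{4}{9}$ ($S = - 2 \frac{2}{-9} = - 2 \cdot 2 \left(- \frac{1}{9}\right) = \left(-2\right) \left(- \frac{2}{9}\right) = \frac{4}{9} \approx 0.44444$)
$J{\left(R \right)} = \frac{4 R^{2}}{63}$ ($J{\left(R \right)} = \frac{\frac{4}{9} R^{2}}{7} = \frac{4 R^{2}}{63}$)
$B = - \frac{3}{11}$ ($B = \frac{3}{-11} + \frac{0}{- \frac{1}{2}} = 3 \left(- \frac{1}{11}\right) + 0 \left(-2\right) = - \frac{3}{11} + 0 = - \frac{3}{11} \approx -0.27273$)
$B J{\left(d{\left(6,4 \right)} \right)} = - \frac{3 \frac{4 \left(-1\right)^{2}}{63}}{11} = - \frac{3 \cdot \frac{4}{63} \cdot 1}{11} = \left(- \frac{3}{11}\right) \frac{4}{63} = - \frac{4}{231}$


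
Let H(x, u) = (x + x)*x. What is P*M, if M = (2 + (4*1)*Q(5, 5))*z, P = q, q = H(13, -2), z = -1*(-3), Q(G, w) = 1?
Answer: 6084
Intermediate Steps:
z = 3
H(x, u) = 2*x**2 (H(x, u) = (2*x)*x = 2*x**2)
q = 338 (q = 2*13**2 = 2*169 = 338)
P = 338
M = 18 (M = (2 + (4*1)*1)*3 = (2 + 4*1)*3 = (2 + 4)*3 = 6*3 = 18)
P*M = 338*18 = 6084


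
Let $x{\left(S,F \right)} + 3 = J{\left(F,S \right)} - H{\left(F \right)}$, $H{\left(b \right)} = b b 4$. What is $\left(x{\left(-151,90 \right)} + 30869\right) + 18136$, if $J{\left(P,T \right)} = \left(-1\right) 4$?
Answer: $16598$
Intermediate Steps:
$H{\left(b \right)} = 4 b^{2}$ ($H{\left(b \right)} = b^{2} \cdot 4 = 4 b^{2}$)
$J{\left(P,T \right)} = -4$
$x{\left(S,F \right)} = -7 - 4 F^{2}$ ($x{\left(S,F \right)} = -3 - \left(4 + 4 F^{2}\right) = -7 - 4 F^{2}$)
$\left(x{\left(-151,90 \right)} + 30869\right) + 18136 = \left(\left(-7 - 4 \cdot 90^{2}\right) + 30869\right) + 18136 = \left(\left(-7 - 32400\right) + 30869\right) + 18136 = \left(-32407 + 30869\right) + 18136 = -1538 + 18136 = 16598$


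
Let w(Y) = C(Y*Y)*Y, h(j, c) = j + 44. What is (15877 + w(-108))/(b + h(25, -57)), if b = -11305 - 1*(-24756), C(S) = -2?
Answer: 16093/13520 ≈ 1.1903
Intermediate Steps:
h(j, c) = 44 + j
w(Y) = -2*Y
b = 13451 (b = -11305 + 24756 = 13451)
(15877 + w(-108))/(b + h(25, -57)) = (15877 - 2*(-108))/(13451 + (44 + 25)) = (15877 + 216)/(13451 + 69) = 16093/13520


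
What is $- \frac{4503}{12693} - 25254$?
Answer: $- \frac{106851175}{4231} \approx -25254.0$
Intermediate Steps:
$- \frac{4503}{12693} - 25254 = \left(-4503\right) \frac{1}{12693} - 25254 = - \frac{1501}{4231} - 25254 = - \frac{106851175}{4231}$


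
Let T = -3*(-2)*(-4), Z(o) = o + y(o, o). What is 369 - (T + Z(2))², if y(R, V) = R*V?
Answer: 45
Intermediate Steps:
Z(o) = o + o² (Z(o) = o + o*o = o + o²)
T = -24 (T = 6*(-4) = -24)
369 - (T + Z(2))² = 369 - (-24 + 2*(1 + 2))² = 369 - (-24 + 2*3)² = 369 - (-24 + 6)² = 369 - 1*(-18)² = 369 - 1*324 = 369 - 324 = 45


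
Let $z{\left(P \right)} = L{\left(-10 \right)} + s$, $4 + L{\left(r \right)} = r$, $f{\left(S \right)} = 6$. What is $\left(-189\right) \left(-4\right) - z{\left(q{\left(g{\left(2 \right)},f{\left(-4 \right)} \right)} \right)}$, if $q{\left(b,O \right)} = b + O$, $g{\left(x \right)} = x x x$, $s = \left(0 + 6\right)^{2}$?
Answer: $734$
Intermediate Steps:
$L{\left(r \right)} = -4 + r$
$s = 36$ ($s = 6^{2} = 36$)
$g{\left(x \right)} = x^{3}$ ($g{\left(x \right)} = x^{2} x = x^{3}$)
$q{\left(b,O \right)} = O + b$
$z{\left(P \right)} = 22$ ($z{\left(P \right)} = \left(-4 - 10\right) + 36 = -14 + 36 = 22$)
$\left(-189\right) \left(-4\right) - z{\left(q{\left(g{\left(2 \right)},f{\left(-4 \right)} \right)} \right)} = \left(-189\right) \left(-4\right) - 22 = 756 - 22 = 734$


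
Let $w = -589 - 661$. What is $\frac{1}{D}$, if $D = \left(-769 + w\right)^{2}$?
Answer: $\frac{1}{4076361} \approx 2.4532 \cdot 10^{-7}$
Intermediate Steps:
$w = -1250$ ($w = -589 - 661 = -1250$)
$D = 4076361$ ($D = \left(-769 - 1250\right)^{2} = \left(-2019\right)^{2} = 4076361$)
$\frac{1}{D} = \frac{1}{4076361}$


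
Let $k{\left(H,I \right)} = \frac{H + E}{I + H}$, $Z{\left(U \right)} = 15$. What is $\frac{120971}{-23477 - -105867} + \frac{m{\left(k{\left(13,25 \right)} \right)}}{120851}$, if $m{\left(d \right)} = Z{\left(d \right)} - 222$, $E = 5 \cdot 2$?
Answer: $\frac{14602411591}{9956913890} \approx 1.4666$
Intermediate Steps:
$E = 10$
$k{\left(H,I \right)} = \frac{10 + H}{H + I}$ ($k{\left(H,I \right)} = \frac{H + 10}{I + H} = \frac{10 + H}{H + I}$)
$m{\left(d \right)} = -207$ ($m{\left(d \right)} = 15 - 222 = -207$)
$\frac{120971}{-23477 - -105867} + \frac{m{\left(k{\left(13,25 \right)} \right)}}{120851} = \frac{120971}{-23477 - -105867} - \frac{207}{120851} = \frac{120971}{-23477 + 105867} - \frac{207}{120851} = \frac{120971}{82390} - \frac{207}{120851} = \frac{14602411591}{9956913890}$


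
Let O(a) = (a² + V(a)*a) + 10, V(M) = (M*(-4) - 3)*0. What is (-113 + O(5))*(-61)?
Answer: 4758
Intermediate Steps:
V(M) = 0 (V(M) = (-4*M - 3)*0 = (-3 - 4*M)*0 = 0)
O(a) = 10 + a² (O(a) = (a² + 0*a) + 10 = (a² + 0) + 10 = a² + 10 = 10 + a²)
(-113 + O(5))*(-61) = (-113 + (10 + 5²))*(-61) = (-113 + (10 + 25))*(-61) = (-113 + 35)*(-61) = -78*(-61) = 4758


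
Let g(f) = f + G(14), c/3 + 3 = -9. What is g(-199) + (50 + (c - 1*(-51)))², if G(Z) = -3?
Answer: 4023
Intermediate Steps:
c = -36 (c = -9 + 3*(-9) = -9 - 27 = -36)
g(f) = -3 + f (g(f) = f - 3 = -3 + f)
g(-199) + (50 + (c - 1*(-51)))² = (-3 - 199) + (50 + (-36 - 1*(-51)))² = -202 + (50 + (-36 + 51))² = -202 + (50 + 15)² = -202 + 65² = -202 + 4225 = 4023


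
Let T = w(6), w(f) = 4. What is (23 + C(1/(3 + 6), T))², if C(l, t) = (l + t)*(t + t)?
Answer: 253009/81 ≈ 3123.6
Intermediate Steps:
T = 4
C(l, t) = 2*t*(l + t) (C(l, t) = (l + t)*(2*t) = 2*t*(l + t))
(23 + C(1/(3 + 6), T))² = (23 + 2*4*(1/(3 + 6) + 4))² = (23 + 2*4*(1/9 + 4))² = (23 + 2*4*(⅑ + 4))² = (23 + 2*4*(37/9))² = (23 + 296/9)² = (503/9)² = 253009/81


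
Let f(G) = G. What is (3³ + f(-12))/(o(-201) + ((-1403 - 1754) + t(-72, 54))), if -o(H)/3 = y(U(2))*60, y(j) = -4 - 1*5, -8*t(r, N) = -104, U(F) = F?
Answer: -5/508 ≈ -0.0098425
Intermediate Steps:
t(r, N) = 13 (t(r, N) = -⅛*(-104) = 13)
y(j) = -9 (y(j) = -4 - 5 = -9)
o(H) = 1620 (o(H) = -(-27)*60 = -3*(-540) = 1620)
(3³ + f(-12))/(o(-201) + ((-1403 - 1754) + t(-72, 54))) = (3³ - 12)/(1620 + ((-1403 - 1754) + 13)) = (27 - 12)/(1620 + (-3157 + 13)) = 15/(1620 - 3144) = 15/(-1524) = 15*(-1/1524) = -5/508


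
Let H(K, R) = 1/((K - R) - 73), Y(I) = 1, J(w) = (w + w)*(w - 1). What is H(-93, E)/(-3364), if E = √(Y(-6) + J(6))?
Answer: 83/46246590 - √61/92493180 ≈ 1.7103e-6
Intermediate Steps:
J(w) = 2*w*(-1 + w) (J(w) = (2*w)*(-1 + w) = 2*w*(-1 + w))
E = √61 (E = √(1 + 2*6*(-1 + 6)) = √(1 + 2*6*5) = √(1 + 60) = √61 ≈ 7.8102)
H(K, R) = 1/(-73 + K - R)
H(-93, E)/(-3364) = 1/(-73 - 93 - √61*(-3364)) = -1/3364/(-166 - √61) = -1/(3364*(-166 - √61))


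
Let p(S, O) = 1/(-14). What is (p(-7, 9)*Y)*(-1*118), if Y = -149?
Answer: -8791/7 ≈ -1255.9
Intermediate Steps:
p(S, O) = -1/14
(p(-7, 9)*Y)*(-1*118) = (-1/14*(-149))*(-1*118) = (149/14)*(-118) = -8791/7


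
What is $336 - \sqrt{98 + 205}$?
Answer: $336 - \sqrt{303} \approx 318.59$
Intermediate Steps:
$336 - \sqrt{98 + 205} = 336 - \sqrt{303}$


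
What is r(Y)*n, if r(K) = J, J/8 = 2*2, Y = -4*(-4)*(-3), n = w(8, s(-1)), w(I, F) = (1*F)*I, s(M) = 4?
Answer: 1024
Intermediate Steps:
w(I, F) = F*I
n = 32 (n = 4*8 = 32)
Y = -48 (Y = 16*(-3) = -48)
J = 32 (J = 8*(2*2) = 8*4 = 32)
r(K) = 32
r(Y)*n = 32*32 = 1024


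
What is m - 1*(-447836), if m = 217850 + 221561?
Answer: 887247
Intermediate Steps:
m = 439411
m - 1*(-447836) = 439411 - 1*(-447836) = 439411 + 447836 = 887247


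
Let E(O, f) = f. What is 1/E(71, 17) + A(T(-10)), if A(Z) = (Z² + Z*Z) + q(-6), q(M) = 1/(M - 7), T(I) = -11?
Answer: 53478/221 ≈ 241.98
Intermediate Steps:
q(M) = 1/(-7 + M)
A(Z) = -1/13 + 2*Z² (A(Z) = (Z² + Z*Z) + 1/(-7 - 6) = (Z² + Z²) + 1/(-13) = 2*Z² - 1/13 = -1/13 + 2*Z²)
1/E(71, 17) + A(T(-10)) = 1/17 + (-1/13 + 2*(-11)²) = 1/17 + (-1/13 + 2*121) = 1/17 + (-1/13 + 242) = 1/17 + 3145/13 = 53478/221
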